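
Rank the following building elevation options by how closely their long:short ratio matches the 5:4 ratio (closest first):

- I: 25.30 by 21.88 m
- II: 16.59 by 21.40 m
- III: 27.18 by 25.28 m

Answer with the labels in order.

II, I, III

Ratios: I = 25.30 / 21.88 ≈ 1.156; II = 21.40 / 16.59 ≈ 1.290; III = 27.18 / 25.28 ≈ 1.075.
|Δ from 1.250|: I 0.094; II 0.040; III 0.175.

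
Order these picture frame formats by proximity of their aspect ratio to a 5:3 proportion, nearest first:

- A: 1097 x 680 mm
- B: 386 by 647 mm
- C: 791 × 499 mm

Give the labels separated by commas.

A: 1097/680 ≈ 1.613 → |1.613 − 1.667| = 0.054
B: 647/386 ≈ 1.676 → |1.676 − 1.667| = 0.009
C: 791/499 ≈ 1.585 → |1.585 − 1.667| = 0.082

B, A, C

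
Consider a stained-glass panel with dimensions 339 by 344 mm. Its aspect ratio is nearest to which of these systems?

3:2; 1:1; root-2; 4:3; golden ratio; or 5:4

344/339 ≈ 1.015. Nearest candidates are 1:1 (1.000, off by 0.015) and 5:4 (1.250, off by 0.235).

1:1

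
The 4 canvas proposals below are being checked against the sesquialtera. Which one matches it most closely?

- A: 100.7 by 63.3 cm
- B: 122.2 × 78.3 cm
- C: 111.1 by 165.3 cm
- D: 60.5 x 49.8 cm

Target 3:2 ≈ 1.500.
A: 1.591 (Δ0.091)  B: 1.561 (Δ0.061)  C: 1.488 (Δ0.012)  D: 1.215 (Δ0.285)

C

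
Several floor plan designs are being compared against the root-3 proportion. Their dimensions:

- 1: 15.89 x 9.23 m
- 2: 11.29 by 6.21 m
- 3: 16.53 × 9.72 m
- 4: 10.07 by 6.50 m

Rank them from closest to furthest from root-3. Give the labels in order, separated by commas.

Ratios: 1 = 15.89 / 9.23 ≈ 1.722; 2 = 11.29 / 6.21 ≈ 1.818; 3 = 16.53 / 9.72 ≈ 1.701; 4 = 10.07 / 6.50 ≈ 1.549.
|Δ from 1.732|: 1 0.010; 2 0.086; 3 0.031; 4 0.183.

1, 3, 2, 4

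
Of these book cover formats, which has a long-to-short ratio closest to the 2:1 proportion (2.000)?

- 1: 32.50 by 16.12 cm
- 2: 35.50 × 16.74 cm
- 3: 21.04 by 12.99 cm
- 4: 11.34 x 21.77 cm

1

Target 2:1 ≈ 2.000.
1: 2.016 (Δ0.016)  2: 2.121 (Δ0.121)  3: 1.620 (Δ0.380)  4: 1.920 (Δ0.080)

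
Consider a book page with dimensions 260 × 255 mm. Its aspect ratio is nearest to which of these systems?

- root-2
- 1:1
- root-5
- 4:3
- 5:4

260/255 ≈ 1.020. Nearest candidates are 1:1 (1.000, off by 0.020) and 5:4 (1.250, off by 0.230).

1:1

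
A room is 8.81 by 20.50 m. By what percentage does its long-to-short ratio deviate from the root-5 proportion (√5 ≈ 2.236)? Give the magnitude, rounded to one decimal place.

4.1%

Ratio = 20.50 / 8.81 ≈ 2.3269.
Ideal root-5 ≈ 2.2361. |2.3269 − 2.2361| / 2.2361 ≈ 4.06% → 4.1%.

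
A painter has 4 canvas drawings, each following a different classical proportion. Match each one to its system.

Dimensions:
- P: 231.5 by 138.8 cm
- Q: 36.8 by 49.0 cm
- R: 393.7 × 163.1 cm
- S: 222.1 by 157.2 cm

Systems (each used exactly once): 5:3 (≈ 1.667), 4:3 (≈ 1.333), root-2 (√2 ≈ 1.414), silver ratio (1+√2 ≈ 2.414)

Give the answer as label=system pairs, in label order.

P=5:3, Q=4:3, R=silver ratio, S=root-2

Ratios: P ≈ 1.668; Q ≈ 1.332; R ≈ 2.414; S ≈ 1.413.
Targets: 5:3 ≈ 1.667; 4:3 ≈ 1.333; root-2 ≈ 1.414; silver ratio ≈ 2.414.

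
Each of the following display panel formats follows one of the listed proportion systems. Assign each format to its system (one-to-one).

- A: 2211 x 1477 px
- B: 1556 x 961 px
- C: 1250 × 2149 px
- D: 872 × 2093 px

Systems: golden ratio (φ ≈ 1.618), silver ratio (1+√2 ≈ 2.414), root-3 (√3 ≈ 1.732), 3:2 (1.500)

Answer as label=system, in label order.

Ratios: A ≈ 1.497; B ≈ 1.619; C ≈ 1.719; D ≈ 2.400.
Targets: golden ratio ≈ 1.618; silver ratio ≈ 2.414; root-3 ≈ 1.732; 3:2 ≈ 1.500.

A=3:2, B=golden ratio, C=root-3, D=silver ratio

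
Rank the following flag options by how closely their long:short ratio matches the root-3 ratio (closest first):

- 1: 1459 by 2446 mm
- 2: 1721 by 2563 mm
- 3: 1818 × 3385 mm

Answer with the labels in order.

1, 3, 2

1: 2446/1459 ≈ 1.676 → |1.676 − 1.732| = 0.056
2: 2563/1721 ≈ 1.489 → |1.489 − 1.732| = 0.243
3: 3385/1818 ≈ 1.862 → |1.862 − 1.732| = 0.130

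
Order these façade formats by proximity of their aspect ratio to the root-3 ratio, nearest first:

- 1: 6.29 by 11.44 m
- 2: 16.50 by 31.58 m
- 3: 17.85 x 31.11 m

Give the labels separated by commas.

1: 11.44/6.29 ≈ 1.819 → |1.819 − 1.732| = 0.087
2: 31.58/16.50 ≈ 1.914 → |1.914 − 1.732| = 0.182
3: 31.11/17.85 ≈ 1.743 → |1.743 − 1.732| = 0.011

3, 1, 2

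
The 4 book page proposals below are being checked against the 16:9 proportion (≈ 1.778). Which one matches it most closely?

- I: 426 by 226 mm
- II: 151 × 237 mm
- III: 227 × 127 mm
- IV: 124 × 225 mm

Ratios (long/short): I ≈ 1.885; II ≈ 1.570; III ≈ 1.787; IV ≈ 1.815.
16:9 ≈ 1.778; option III is nearest (Δ 0.009).

III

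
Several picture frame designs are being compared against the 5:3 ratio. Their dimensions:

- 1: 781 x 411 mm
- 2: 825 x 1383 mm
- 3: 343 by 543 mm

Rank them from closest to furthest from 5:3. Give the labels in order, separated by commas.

Ratios: 1 = 781 / 411 ≈ 1.900; 2 = 1383 / 825 ≈ 1.676; 3 = 543 / 343 ≈ 1.583.
|Δ from 1.667|: 1 0.233; 2 0.009; 3 0.084.

2, 3, 1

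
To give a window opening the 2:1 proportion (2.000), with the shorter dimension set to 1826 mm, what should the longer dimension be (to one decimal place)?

3652.0 mm

2:1 = 2.00000.
Longer side = 1826 × 2.00000 ≈ 3652.000 → 3652.0 mm.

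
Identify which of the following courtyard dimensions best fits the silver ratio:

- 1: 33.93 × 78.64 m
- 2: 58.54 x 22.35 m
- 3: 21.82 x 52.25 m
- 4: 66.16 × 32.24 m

3

Target silver ratio ≈ 2.414.
1: 2.318 (Δ0.096)  2: 2.619 (Δ0.205)  3: 2.395 (Δ0.019)  4: 2.052 (Δ0.362)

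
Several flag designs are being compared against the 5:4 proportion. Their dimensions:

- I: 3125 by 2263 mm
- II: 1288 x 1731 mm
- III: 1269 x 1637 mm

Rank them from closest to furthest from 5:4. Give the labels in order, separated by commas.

Ratios: I = 3125 / 2263 ≈ 1.381; II = 1731 / 1288 ≈ 1.344; III = 1637 / 1269 ≈ 1.290.
|Δ from 1.250|: I 0.131; II 0.094; III 0.040.

III, II, I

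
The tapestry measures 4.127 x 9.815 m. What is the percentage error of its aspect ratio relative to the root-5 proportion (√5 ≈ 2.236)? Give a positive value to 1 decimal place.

6.4%

Ratio = 9.815 / 4.127 ≈ 2.3782.
Ideal root-5 ≈ 2.2361. |2.3782 − 2.2361| / 2.2361 ≈ 6.35% → 6.4%.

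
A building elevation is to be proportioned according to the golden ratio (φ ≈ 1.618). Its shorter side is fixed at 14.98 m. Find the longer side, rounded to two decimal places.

golden ratio ≈ 1.61803.
Longer side = 14.98 × 1.61803 ≈ 24.2381 → 24.24 m.

24.24 m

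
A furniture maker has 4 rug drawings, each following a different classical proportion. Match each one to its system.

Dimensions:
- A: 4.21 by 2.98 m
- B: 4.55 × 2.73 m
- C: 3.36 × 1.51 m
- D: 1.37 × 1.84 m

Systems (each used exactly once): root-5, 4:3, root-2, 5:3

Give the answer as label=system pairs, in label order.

A=root-2, B=5:3, C=root-5, D=4:3

Ratios: A ≈ 1.413; B ≈ 1.667; C ≈ 2.225; D ≈ 1.343.
Targets: root-5 ≈ 2.236; 4:3 ≈ 1.333; root-2 ≈ 1.414; 5:3 ≈ 1.667.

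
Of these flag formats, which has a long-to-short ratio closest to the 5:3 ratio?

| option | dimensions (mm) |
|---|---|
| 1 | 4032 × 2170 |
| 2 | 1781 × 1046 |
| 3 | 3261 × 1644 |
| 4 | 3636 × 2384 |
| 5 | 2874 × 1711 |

5

Target 5:3 ≈ 1.667.
1: 1.858 (Δ0.191)  2: 1.703 (Δ0.036)  3: 1.984 (Δ0.317)  4: 1.525 (Δ0.142)  5: 1.680 (Δ0.013)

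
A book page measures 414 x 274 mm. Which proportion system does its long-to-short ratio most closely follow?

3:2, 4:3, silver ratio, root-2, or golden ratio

3:2

414/274 ≈ 1.511. Nearest candidates are 3:2 (1.500, off by 0.011) and root-2 (1.414, off by 0.097).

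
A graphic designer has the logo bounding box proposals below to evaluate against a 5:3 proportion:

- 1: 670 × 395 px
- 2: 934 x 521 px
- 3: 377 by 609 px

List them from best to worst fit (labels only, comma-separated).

Ratios: 1 = 670 / 395 ≈ 1.696; 2 = 934 / 521 ≈ 1.793; 3 = 609 / 377 ≈ 1.615.
|Δ from 1.667|: 1 0.029; 2 0.126; 3 0.052.

1, 3, 2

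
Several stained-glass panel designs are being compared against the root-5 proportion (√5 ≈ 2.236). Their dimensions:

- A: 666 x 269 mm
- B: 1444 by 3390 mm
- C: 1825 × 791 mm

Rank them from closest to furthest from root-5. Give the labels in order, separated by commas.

C, B, A

A: 666/269 ≈ 2.476 → |2.476 − 2.236| = 0.240
B: 3390/1444 ≈ 2.348 → |2.348 − 2.236| = 0.112
C: 1825/791 ≈ 2.307 → |2.307 − 2.236| = 0.071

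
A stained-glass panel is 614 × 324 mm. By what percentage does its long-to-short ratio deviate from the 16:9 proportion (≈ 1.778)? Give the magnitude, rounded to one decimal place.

Ratio = 614 / 324 ≈ 1.8951.
Ideal 16:9 ≈ 1.7778. |1.8951 − 1.7778| / 1.7778 ≈ 6.60% → 6.6%.

6.6%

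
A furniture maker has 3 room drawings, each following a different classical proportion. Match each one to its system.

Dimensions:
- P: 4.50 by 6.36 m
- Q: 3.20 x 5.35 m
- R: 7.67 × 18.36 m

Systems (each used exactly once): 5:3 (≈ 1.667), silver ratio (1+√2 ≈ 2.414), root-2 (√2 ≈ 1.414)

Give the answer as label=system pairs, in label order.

Ratios: P ≈ 1.413; Q ≈ 1.672; R ≈ 2.394.
Targets: 5:3 ≈ 1.667; silver ratio ≈ 2.414; root-2 ≈ 1.414.

P=root-2, Q=5:3, R=silver ratio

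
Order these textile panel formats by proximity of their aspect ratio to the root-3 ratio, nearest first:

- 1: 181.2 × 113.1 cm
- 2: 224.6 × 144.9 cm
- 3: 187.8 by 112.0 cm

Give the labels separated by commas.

3, 1, 2

1: 181.2/113.1 ≈ 1.602 → |1.602 − 1.732| = 0.130
2: 224.6/144.9 ≈ 1.550 → |1.550 − 1.732| = 0.182
3: 187.8/112.0 ≈ 1.677 → |1.677 − 1.732| = 0.055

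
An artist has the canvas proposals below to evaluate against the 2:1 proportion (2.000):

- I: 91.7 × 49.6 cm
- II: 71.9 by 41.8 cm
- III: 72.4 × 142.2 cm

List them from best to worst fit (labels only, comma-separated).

I: 91.7/49.6 ≈ 1.849 → |1.849 − 2.000| = 0.151
II: 71.9/41.8 ≈ 1.720 → |1.720 − 2.000| = 0.280
III: 142.2/72.4 ≈ 1.964 → |1.964 − 2.000| = 0.036

III, I, II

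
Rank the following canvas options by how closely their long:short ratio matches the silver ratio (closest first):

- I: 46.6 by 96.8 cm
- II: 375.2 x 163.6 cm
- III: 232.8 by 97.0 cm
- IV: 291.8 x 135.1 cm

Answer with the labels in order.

I: 96.8/46.6 ≈ 2.077 → |2.077 − 2.414| = 0.337
II: 375.2/163.6 ≈ 2.293 → |2.293 − 2.414| = 0.121
III: 232.8/97.0 ≈ 2.400 → |2.400 − 2.414| = 0.014
IV: 291.8/135.1 ≈ 2.160 → |2.160 − 2.414| = 0.254

III, II, IV, I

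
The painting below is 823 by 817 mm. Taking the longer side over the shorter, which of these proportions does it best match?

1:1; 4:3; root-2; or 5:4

823/817 ≈ 1.007. Nearest candidates are 1:1 (1.000, off by 0.007) and 5:4 (1.250, off by 0.243).

1:1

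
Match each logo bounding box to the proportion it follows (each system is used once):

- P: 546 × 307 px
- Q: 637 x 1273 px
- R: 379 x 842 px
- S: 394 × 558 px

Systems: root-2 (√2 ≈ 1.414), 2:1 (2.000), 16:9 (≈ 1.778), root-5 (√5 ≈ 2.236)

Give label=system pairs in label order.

Ratios: P ≈ 1.779; Q ≈ 1.998; R ≈ 2.222; S ≈ 1.416.
Targets: root-2 ≈ 1.414; 2:1 ≈ 2.000; 16:9 ≈ 1.778; root-5 ≈ 2.236.

P=16:9, Q=2:1, R=root-5, S=root-2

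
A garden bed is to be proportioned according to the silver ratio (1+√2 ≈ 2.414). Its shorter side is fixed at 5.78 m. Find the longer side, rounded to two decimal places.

silver ratio ≈ 2.41421.
Longer side = 5.78 × 2.41421 ≈ 13.9541 → 13.95 m.

13.95 m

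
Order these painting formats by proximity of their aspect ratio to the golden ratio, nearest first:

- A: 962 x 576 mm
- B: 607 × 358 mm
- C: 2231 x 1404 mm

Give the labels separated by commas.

C, A, B

A: 962/576 ≈ 1.670 → |1.670 − 1.618| = 0.052
B: 607/358 ≈ 1.696 → |1.696 − 1.618| = 0.078
C: 2231/1404 ≈ 1.589 → |1.589 − 1.618| = 0.029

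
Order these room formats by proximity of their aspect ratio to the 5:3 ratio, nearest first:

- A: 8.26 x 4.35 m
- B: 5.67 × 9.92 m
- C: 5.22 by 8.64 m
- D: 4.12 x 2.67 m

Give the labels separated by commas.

A: 8.26/4.35 ≈ 1.899 → |1.899 − 1.667| = 0.232
B: 9.92/5.67 ≈ 1.750 → |1.750 − 1.667| = 0.083
C: 8.64/5.22 ≈ 1.655 → |1.655 − 1.667| = 0.012
D: 4.12/2.67 ≈ 1.543 → |1.543 − 1.667| = 0.124

C, B, D, A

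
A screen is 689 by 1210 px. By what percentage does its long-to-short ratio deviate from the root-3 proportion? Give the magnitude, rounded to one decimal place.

1.4%

Ratio = 1210 / 689 ≈ 1.7562.
Ideal root-3 ≈ 1.7321. |1.7562 − 1.7321| / 1.7321 ≈ 1.39% → 1.4%.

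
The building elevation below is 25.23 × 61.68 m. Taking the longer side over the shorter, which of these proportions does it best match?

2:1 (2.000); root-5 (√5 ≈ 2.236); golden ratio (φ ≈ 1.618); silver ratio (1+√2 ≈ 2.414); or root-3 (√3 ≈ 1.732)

silver ratio

Ratio = 61.68 / 25.23 ≈ 2.445.
Distances: 2:1 2.000 (Δ 0.445); root-5 2.236 (Δ 0.209); golden ratio 1.618 (Δ 0.827); silver ratio 2.414 (Δ 0.031); root-3 1.732 (Δ 0.713).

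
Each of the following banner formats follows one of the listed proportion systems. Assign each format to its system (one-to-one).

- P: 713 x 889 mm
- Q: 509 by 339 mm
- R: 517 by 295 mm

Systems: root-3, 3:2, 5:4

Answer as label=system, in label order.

P=5:4, Q=3:2, R=root-3

P = 889/713 ≈ 1.247 → 5:4 (1.250)
Q = 509/339 ≈ 1.501 → 3:2 (1.500)
R = 517/295 ≈ 1.753 → root-3 (1.732)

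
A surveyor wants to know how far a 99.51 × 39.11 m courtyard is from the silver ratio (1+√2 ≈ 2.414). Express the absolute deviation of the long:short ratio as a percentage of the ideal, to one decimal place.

5.4%

Ratio = 99.51 / 39.11 ≈ 2.5444.
Ideal silver ratio ≈ 2.4142. |2.5444 − 2.4142| / 2.4142 ≈ 5.39% → 5.4%.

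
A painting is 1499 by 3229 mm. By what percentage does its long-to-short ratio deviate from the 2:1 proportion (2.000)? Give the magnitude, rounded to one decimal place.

Ratio = 3229 / 1499 ≈ 2.1541.
Ideal 2:1 = 2.0000. |2.1541 − 2.0000| / 2.0000 ≈ 7.71% → 7.7%.

7.7%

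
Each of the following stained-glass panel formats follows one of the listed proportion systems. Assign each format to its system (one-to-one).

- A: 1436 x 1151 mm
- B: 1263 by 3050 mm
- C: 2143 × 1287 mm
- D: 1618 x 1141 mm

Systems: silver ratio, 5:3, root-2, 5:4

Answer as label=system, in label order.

A=5:4, B=silver ratio, C=5:3, D=root-2

A = 1436/1151 ≈ 1.248 → 5:4 (1.250)
B = 3050/1263 ≈ 2.415 → silver ratio (2.414)
C = 2143/1287 ≈ 1.665 → 5:3 (1.667)
D = 1618/1141 ≈ 1.418 → root-2 (1.414)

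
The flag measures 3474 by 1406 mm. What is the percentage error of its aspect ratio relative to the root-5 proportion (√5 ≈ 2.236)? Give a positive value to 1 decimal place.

Ratio = 3474 / 1406 ≈ 2.4708.
Ideal root-5 ≈ 2.2361. |2.4708 − 2.2361| / 2.2361 ≈ 10.50% → 10.5%.

10.5%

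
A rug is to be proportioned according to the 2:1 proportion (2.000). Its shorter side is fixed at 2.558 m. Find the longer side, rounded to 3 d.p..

2:1 = 2.00000.
Longer side = 2.558 × 2.00000 ≈ 5.11600 → 5.116 m.

5.116 m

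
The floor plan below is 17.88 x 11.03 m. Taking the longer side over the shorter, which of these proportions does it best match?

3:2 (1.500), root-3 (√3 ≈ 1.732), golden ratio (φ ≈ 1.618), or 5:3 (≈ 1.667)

Ratio = 17.88 / 11.03 ≈ 1.621.
Distances: 3:2 1.500 (Δ 0.121); root-3 1.732 (Δ 0.111); golden ratio 1.618 (Δ 0.003); 5:3 1.667 (Δ 0.046).

golden ratio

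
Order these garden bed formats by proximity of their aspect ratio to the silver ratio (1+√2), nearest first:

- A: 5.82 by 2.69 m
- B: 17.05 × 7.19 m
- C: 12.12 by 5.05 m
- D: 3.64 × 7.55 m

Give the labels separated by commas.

A: 5.82/2.69 ≈ 2.164 → |2.164 − 2.414| = 0.250
B: 17.05/7.19 ≈ 2.371 → |2.371 − 2.414| = 0.043
C: 12.12/5.05 ≈ 2.400 → |2.400 − 2.414| = 0.014
D: 7.55/3.64 ≈ 2.074 → |2.074 − 2.414| = 0.340

C, B, A, D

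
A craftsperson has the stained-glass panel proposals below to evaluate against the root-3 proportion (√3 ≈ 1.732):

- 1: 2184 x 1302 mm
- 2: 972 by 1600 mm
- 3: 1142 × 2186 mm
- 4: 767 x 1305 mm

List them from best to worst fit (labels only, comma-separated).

4, 1, 2, 3

Ratios: 1 = 2184 / 1302 ≈ 1.677; 2 = 1600 / 972 ≈ 1.646; 3 = 2186 / 1142 ≈ 1.914; 4 = 1305 / 767 ≈ 1.701.
|Δ from 1.732|: 1 0.055; 2 0.086; 3 0.182; 4 0.031.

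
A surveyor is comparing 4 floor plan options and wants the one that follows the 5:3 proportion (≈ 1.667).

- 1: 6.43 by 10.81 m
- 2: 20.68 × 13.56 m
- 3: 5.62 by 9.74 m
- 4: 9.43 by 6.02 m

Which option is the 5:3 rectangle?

Target 5:3 ≈ 1.667.
1: 1.681 (Δ0.014)  2: 1.525 (Δ0.142)  3: 1.733 (Δ0.066)  4: 1.566 (Δ0.101)

1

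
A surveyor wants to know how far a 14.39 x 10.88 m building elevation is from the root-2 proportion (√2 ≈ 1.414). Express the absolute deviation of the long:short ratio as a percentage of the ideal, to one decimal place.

6.5%

Ratio = 14.39 / 10.88 ≈ 1.3226.
Ideal root-2 ≈ 1.4142. |1.3226 − 1.4142| / 1.4142 ≈ 6.48% → 6.5%.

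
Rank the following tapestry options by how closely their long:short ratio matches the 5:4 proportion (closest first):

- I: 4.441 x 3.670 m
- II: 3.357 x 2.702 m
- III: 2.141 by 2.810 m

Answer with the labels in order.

II, I, III

Ratios: I = 4.441 / 3.670 ≈ 1.210; II = 3.357 / 2.702 ≈ 1.242; III = 2.810 / 2.141 ≈ 1.312.
|Δ from 1.250|: I 0.040; II 0.008; III 0.062.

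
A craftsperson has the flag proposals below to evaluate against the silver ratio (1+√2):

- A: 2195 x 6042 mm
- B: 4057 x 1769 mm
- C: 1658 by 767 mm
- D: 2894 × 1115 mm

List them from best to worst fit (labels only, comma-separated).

Ratios: A = 6042 / 2195 ≈ 2.753; B = 4057 / 1769 ≈ 2.293; C = 1658 / 767 ≈ 2.162; D = 2894 / 1115 ≈ 2.596.
|Δ from 2.414|: A 0.339; B 0.121; C 0.252; D 0.182.

B, D, C, A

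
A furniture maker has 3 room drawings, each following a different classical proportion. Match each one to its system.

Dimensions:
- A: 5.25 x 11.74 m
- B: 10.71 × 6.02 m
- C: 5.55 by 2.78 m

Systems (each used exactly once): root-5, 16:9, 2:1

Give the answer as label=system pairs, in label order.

A=root-5, B=16:9, C=2:1

A = 11.74/5.25 ≈ 2.236 → root-5 (2.236)
B = 10.71/6.02 ≈ 1.779 → 16:9 (1.778)
C = 5.55/2.78 ≈ 1.996 → 2:1 (2.000)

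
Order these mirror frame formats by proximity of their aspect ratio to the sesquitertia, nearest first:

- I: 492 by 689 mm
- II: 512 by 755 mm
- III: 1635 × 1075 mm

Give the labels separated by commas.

I, II, III

Ratios: I = 689 / 492 ≈ 1.400; II = 755 / 512 ≈ 1.475; III = 1635 / 1075 ≈ 1.521.
|Δ from 1.333|: I 0.067; II 0.142; III 0.188.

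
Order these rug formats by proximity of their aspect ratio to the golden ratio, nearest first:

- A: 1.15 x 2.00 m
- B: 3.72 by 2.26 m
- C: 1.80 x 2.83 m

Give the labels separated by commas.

B, C, A

Ratios: A = 2.00 / 1.15 ≈ 1.739; B = 3.72 / 2.26 ≈ 1.646; C = 2.83 / 1.80 ≈ 1.572.
|Δ from 1.618|: A 0.121; B 0.028; C 0.046.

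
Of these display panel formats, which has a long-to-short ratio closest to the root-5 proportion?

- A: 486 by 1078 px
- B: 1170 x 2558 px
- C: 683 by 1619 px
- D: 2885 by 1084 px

A

Ratios (long/short): A ≈ 2.218; B ≈ 2.186; C ≈ 2.370; D ≈ 2.661.
root-5 ≈ 2.236; option A is nearest (Δ 0.018).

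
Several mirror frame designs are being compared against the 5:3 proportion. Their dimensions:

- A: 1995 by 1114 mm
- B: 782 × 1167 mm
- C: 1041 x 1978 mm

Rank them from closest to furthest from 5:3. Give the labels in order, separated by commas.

A, B, C

A: 1995/1114 ≈ 1.791 → |1.791 − 1.667| = 0.124
B: 1167/782 ≈ 1.492 → |1.492 − 1.667| = 0.175
C: 1978/1041 ≈ 1.900 → |1.900 − 1.667| = 0.233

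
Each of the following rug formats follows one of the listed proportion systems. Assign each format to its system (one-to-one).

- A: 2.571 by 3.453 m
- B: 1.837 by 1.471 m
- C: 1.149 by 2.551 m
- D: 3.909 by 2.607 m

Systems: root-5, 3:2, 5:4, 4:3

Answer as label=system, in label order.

A = 3.453/2.571 ≈ 1.343 → 4:3 (1.333)
B = 1.837/1.471 ≈ 1.249 → 5:4 (1.250)
C = 2.551/1.149 ≈ 2.220 → root-5 (2.236)
D = 3.909/2.607 ≈ 1.499 → 3:2 (1.500)

A=4:3, B=5:4, C=root-5, D=3:2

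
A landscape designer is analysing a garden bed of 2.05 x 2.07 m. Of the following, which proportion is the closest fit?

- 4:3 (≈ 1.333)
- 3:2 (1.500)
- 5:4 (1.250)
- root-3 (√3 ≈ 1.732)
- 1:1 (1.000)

Ratio = 2.07 / 2.05 ≈ 1.010.
Distances: 4:3 1.333 (Δ 0.323); 3:2 1.500 (Δ 0.490); 5:4 1.250 (Δ 0.240); root-3 1.732 (Δ 0.722); 1:1 1.000 (Δ 0.010).

1:1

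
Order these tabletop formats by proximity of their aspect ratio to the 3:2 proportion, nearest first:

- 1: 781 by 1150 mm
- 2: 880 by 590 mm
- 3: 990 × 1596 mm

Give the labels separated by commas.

Ratios: 1 = 1150 / 781 ≈ 1.472; 2 = 880 / 590 ≈ 1.492; 3 = 1596 / 990 ≈ 1.612.
|Δ from 1.500|: 1 0.028; 2 0.008; 3 0.112.

2, 1, 3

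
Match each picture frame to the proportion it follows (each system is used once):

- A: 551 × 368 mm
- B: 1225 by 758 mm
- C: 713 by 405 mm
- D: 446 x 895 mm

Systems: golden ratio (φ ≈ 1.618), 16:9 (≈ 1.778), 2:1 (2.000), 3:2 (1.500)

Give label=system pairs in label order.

A=3:2, B=golden ratio, C=16:9, D=2:1

A = 551/368 ≈ 1.497 → 3:2 (1.500)
B = 1225/758 ≈ 1.616 → golden ratio (1.618)
C = 713/405 ≈ 1.760 → 16:9 (1.778)
D = 895/446 ≈ 2.007 → 2:1 (2.000)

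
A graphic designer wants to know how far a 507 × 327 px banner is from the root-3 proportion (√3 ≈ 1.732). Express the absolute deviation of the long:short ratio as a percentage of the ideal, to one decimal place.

Ratio = 507 / 327 ≈ 1.5505.
Ideal root-3 ≈ 1.7321. |1.5505 − 1.7321| / 1.7321 ≈ 10.48% → 10.5%.

10.5%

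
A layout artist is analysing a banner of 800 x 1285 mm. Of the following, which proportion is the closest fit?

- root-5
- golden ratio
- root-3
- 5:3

golden ratio

Ratio = 1285 / 800 ≈ 1.606.
Distances: root-5 2.236 (Δ 0.630); golden ratio 1.618 (Δ 0.012); root-3 1.732 (Δ 0.126); 5:3 1.667 (Δ 0.061).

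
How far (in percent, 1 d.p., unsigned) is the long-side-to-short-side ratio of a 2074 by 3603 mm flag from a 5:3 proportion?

Ratio = 3603 / 2074 ≈ 1.7372.
Ideal 5:3 ≈ 1.6667. |1.7372 − 1.6667| / 1.6667 ≈ 4.23% → 4.2%.

4.2%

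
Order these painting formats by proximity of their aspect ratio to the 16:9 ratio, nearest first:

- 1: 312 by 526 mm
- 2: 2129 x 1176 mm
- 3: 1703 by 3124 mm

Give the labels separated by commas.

Ratios: 1 = 526 / 312 ≈ 1.686; 2 = 2129 / 1176 ≈ 1.810; 3 = 3124 / 1703 ≈ 1.834.
|Δ from 1.778|: 1 0.092; 2 0.032; 3 0.056.

2, 3, 1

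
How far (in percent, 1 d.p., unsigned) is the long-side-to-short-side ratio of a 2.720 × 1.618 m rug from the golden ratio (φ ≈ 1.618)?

Ratio = 2.720 / 1.618 ≈ 1.6811.
Ideal golden ratio ≈ 1.6180. |1.6811 − 1.6180| / 1.6180 ≈ 3.90% → 3.9%.

3.9%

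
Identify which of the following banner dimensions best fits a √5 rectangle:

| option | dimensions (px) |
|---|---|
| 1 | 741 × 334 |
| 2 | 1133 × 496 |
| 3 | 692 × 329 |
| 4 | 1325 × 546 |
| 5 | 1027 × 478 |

1

Ratios (long/short): 1 ≈ 2.219; 2 ≈ 2.284; 3 ≈ 2.103; 4 ≈ 2.427; 5 ≈ 2.149.
root-5 ≈ 2.236; option 1 is nearest (Δ 0.017).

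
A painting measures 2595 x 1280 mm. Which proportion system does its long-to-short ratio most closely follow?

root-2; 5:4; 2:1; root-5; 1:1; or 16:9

2595/1280 ≈ 2.027. Nearest candidates are 2:1 (2.000, off by 0.027) and root-5 (2.236, off by 0.209).

2:1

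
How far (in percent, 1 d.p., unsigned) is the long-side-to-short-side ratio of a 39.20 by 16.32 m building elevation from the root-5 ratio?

Ratio = 39.20 / 16.32 ≈ 2.4020.
Ideal root-5 ≈ 2.2361. |2.4020 − 2.2361| / 2.2361 ≈ 7.42% → 7.4%.

7.4%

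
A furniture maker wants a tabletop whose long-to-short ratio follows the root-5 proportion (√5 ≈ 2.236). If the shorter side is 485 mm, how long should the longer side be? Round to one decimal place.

root-5 ≈ 2.23607.
Longer side = 485 × 2.23607 ≈ 1084.494 → 1084.5 mm.

1084.5 mm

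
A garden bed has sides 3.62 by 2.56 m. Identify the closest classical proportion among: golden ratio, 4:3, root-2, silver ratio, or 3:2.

3.62/2.56 ≈ 1.414. Nearest candidates are root-2 (1.414, off by 0.000) and 4:3 (1.333, off by 0.081).

root-2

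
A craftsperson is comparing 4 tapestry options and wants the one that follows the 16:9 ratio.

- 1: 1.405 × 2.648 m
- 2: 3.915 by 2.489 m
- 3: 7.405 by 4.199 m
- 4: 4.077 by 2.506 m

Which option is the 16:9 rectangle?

3

Ratios (long/short): 1 ≈ 1.885; 2 ≈ 1.573; 3 ≈ 1.764; 4 ≈ 1.627.
16:9 ≈ 1.778; option 3 is nearest (Δ 0.014).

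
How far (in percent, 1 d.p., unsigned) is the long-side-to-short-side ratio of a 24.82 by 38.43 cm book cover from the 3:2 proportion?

Ratio = 38.43 / 24.82 ≈ 1.5483.
Ideal 3:2 = 1.5000. |1.5483 − 1.5000| / 1.5000 ≈ 3.22% → 3.2%.

3.2%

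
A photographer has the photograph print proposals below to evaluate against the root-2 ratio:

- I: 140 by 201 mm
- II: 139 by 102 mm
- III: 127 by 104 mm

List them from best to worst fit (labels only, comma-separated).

I: 201/140 ≈ 1.436 → |1.436 − 1.414| = 0.022
II: 139/102 ≈ 1.363 → |1.363 − 1.414| = 0.051
III: 127/104 ≈ 1.221 → |1.221 − 1.414| = 0.193

I, II, III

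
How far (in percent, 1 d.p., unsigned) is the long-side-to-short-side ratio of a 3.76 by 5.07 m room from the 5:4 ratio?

Ratio = 5.07 / 3.76 ≈ 1.3484.
Ideal 5:4 = 1.2500. |1.3484 − 1.2500| / 1.2500 ≈ 7.87% → 7.9%.

7.9%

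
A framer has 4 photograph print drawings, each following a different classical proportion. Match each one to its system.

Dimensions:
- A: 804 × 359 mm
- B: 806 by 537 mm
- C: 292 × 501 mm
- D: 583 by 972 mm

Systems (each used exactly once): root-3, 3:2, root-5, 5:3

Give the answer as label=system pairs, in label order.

A=root-5, B=3:2, C=root-3, D=5:3

A = 804/359 ≈ 2.240 → root-5 (2.236)
B = 806/537 ≈ 1.501 → 3:2 (1.500)
C = 501/292 ≈ 1.716 → root-3 (1.732)
D = 972/583 ≈ 1.667 → 5:3 (1.667)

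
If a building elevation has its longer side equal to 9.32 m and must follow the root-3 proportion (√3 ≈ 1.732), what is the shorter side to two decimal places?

root-3 ≈ 1.73205.
Shorter side = 9.32 ÷ 1.73205 ≈ 5.3809 → 5.38 m.

5.38 m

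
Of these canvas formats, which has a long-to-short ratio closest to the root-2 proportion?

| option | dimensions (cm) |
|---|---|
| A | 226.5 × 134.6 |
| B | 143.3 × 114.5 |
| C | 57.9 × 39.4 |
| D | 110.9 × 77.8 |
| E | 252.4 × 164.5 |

Target root-2 ≈ 1.414.
A: 1.683 (Δ0.269)  B: 1.252 (Δ0.162)  C: 1.470 (Δ0.056)  D: 1.425 (Δ0.011)  E: 1.534 (Δ0.120)

D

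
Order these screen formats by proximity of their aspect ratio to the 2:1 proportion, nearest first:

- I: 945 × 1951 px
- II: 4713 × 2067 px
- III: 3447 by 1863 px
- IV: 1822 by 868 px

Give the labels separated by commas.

I, IV, III, II

I: 1951/945 ≈ 2.065 → |2.065 − 2.000| = 0.065
II: 4713/2067 ≈ 2.280 → |2.280 − 2.000| = 0.280
III: 3447/1863 ≈ 1.850 → |1.850 − 2.000| = 0.150
IV: 1822/868 ≈ 2.099 → |2.099 − 2.000| = 0.099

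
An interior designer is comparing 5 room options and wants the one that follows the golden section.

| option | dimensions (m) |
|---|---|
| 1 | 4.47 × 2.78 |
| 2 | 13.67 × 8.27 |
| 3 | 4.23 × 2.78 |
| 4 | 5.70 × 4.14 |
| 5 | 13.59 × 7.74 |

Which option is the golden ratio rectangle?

1

Ratios (long/short): 1 ≈ 1.608; 2 ≈ 1.653; 3 ≈ 1.522; 4 ≈ 1.377; 5 ≈ 1.756.
golden ratio ≈ 1.618; option 1 is nearest (Δ 0.010).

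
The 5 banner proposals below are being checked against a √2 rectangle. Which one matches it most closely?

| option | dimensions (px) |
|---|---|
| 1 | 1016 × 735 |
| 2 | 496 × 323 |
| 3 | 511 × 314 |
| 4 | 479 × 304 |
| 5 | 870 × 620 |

5

Target root-2 ≈ 1.414.
1: 1.382 (Δ0.032)  2: 1.536 (Δ0.122)  3: 1.627 (Δ0.213)  4: 1.576 (Δ0.162)  5: 1.403 (Δ0.011)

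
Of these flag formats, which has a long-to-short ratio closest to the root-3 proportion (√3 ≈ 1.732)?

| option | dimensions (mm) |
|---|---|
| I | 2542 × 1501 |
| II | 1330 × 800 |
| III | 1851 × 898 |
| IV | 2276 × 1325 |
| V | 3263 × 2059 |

IV

Target root-3 ≈ 1.732.
I: 1.694 (Δ0.038)  II: 1.663 (Δ0.069)  III: 2.061 (Δ0.329)  IV: 1.718 (Δ0.014)  V: 1.585 (Δ0.147)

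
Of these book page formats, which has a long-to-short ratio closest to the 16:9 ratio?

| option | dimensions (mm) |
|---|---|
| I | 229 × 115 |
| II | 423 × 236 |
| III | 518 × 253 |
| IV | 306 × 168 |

II

Ratios (long/short): I ≈ 1.991; II ≈ 1.792; III ≈ 2.047; IV ≈ 1.821.
16:9 ≈ 1.778; option II is nearest (Δ 0.014).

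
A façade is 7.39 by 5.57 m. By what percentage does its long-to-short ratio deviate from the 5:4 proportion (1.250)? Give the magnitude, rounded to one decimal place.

Ratio = 7.39 / 5.57 ≈ 1.3268.
Ideal 5:4 = 1.2500. |1.3268 − 1.2500| / 1.2500 ≈ 6.14% → 6.1%.

6.1%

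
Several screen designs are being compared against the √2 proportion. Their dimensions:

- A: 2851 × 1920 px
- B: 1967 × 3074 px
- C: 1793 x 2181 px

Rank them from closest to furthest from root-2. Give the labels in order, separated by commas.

A, B, C

Ratios: A = 2851 / 1920 ≈ 1.485; B = 3074 / 1967 ≈ 1.563; C = 2181 / 1793 ≈ 1.216.
|Δ from 1.414|: A 0.071; B 0.149; C 0.198.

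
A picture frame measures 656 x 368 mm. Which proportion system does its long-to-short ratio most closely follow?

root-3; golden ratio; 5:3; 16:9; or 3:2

Ratio = 656 / 368 ≈ 1.783.
Distances: root-3 1.732 (Δ 0.051); golden ratio 1.618 (Δ 0.165); 5:3 1.667 (Δ 0.116); 16:9 1.778 (Δ 0.005); 3:2 1.500 (Δ 0.283).

16:9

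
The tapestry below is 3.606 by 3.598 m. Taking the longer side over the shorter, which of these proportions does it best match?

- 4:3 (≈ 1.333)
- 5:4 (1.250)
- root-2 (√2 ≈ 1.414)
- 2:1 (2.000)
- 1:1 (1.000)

1:1

Ratio = 3.606 / 3.598 ≈ 1.002.
Distances: 4:3 1.333 (Δ 0.331); 5:4 1.250 (Δ 0.248); root-2 1.414 (Δ 0.412); 2:1 2.000 (Δ 0.998); 1:1 1.000 (Δ 0.002).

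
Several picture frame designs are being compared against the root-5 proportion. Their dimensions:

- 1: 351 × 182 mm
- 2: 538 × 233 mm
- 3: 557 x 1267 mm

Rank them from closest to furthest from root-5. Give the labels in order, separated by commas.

3, 2, 1

1: 351/182 ≈ 1.929 → |1.929 − 2.236| = 0.307
2: 538/233 ≈ 2.309 → |2.309 − 2.236| = 0.073
3: 1267/557 ≈ 2.275 → |2.275 − 2.236| = 0.039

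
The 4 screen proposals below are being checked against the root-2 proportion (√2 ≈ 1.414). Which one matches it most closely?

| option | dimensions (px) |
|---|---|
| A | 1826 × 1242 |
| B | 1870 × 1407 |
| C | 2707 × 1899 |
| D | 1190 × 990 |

C

Target root-2 ≈ 1.414.
A: 1.470 (Δ0.056)  B: 1.329 (Δ0.085)  C: 1.425 (Δ0.011)  D: 1.202 (Δ0.212)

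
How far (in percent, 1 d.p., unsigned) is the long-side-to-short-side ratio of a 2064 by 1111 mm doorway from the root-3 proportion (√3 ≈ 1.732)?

Ratio = 2064 / 1111 ≈ 1.8578.
Ideal root-3 ≈ 1.7321. |1.8578 − 1.7321| / 1.7321 ≈ 7.26% → 7.3%.

7.3%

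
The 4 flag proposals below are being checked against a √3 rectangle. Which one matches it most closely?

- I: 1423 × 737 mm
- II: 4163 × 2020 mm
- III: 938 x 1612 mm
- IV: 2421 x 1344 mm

III

Target root-3 ≈ 1.732.
I: 1.931 (Δ0.199)  II: 2.061 (Δ0.329)  III: 1.719 (Δ0.013)  IV: 1.801 (Δ0.069)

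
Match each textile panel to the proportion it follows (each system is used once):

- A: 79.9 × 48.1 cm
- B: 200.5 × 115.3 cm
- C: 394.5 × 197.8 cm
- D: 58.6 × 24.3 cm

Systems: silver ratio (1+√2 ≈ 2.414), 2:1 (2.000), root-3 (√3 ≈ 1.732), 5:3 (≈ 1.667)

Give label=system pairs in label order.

A=5:3, B=root-3, C=2:1, D=silver ratio

Ratios: A ≈ 1.661; B ≈ 1.739; C ≈ 1.994; D ≈ 2.412.
Targets: silver ratio ≈ 2.414; 2:1 ≈ 2.000; root-3 ≈ 1.732; 5:3 ≈ 1.667.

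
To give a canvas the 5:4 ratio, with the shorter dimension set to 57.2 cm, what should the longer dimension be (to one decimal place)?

5:4 = 1.25000.
Longer side = 57.2 × 1.25000 ≈ 71.500 → 71.5 cm.

71.5 cm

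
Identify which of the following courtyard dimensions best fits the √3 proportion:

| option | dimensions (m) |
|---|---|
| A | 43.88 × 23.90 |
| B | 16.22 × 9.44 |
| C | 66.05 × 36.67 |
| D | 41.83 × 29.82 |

Target root-3 ≈ 1.732.
A: 1.836 (Δ0.104)  B: 1.718 (Δ0.014)  C: 1.801 (Δ0.069)  D: 1.403 (Δ0.329)

B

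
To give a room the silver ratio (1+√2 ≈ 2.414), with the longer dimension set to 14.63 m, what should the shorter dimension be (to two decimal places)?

silver ratio ≈ 2.41421.
Shorter side = 14.63 ÷ 2.41421 ≈ 6.0600 → 6.06 m.

6.06 m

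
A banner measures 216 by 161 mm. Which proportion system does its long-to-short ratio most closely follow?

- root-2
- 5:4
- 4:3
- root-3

Ratio = 216 / 161 ≈ 1.342.
Distances: root-2 1.414 (Δ 0.072); 5:4 1.250 (Δ 0.092); 4:3 1.333 (Δ 0.009); root-3 1.732 (Δ 0.390).

4:3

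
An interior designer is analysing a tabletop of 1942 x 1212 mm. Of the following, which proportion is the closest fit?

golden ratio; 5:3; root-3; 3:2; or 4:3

golden ratio

1942/1212 ≈ 1.602. Nearest candidates are golden ratio (1.618, off by 0.016) and 5:3 (1.667, off by 0.065).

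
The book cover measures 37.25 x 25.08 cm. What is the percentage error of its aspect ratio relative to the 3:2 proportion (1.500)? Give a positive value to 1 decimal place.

1.0%

Ratio = 37.25 / 25.08 ≈ 1.4852.
Ideal 3:2 = 1.5000. |1.4852 − 1.5000| / 1.5000 ≈ 0.99% → 1.0%.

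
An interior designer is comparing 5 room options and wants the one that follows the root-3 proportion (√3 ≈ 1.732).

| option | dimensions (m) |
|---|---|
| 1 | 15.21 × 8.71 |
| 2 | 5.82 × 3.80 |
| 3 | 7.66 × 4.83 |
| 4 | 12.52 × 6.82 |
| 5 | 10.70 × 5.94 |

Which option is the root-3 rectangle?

Target root-3 ≈ 1.732.
1: 1.746 (Δ0.014)  2: 1.532 (Δ0.200)  3: 1.586 (Δ0.146)  4: 1.836 (Δ0.104)  5: 1.801 (Δ0.069)

1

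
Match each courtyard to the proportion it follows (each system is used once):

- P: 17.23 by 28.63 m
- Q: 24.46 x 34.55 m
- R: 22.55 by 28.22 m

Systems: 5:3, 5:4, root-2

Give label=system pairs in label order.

P=5:3, Q=root-2, R=5:4

Ratios: P ≈ 1.662; Q ≈ 1.413; R ≈ 1.251.
Targets: 5:3 ≈ 1.667; 5:4 ≈ 1.250; root-2 ≈ 1.414.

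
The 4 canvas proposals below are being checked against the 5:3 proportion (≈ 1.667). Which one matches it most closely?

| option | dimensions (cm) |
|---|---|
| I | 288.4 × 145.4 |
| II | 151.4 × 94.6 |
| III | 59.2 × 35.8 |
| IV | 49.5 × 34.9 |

Ratios (long/short): I ≈ 1.983; II ≈ 1.600; III ≈ 1.654; IV ≈ 1.418.
5:3 ≈ 1.667; option III is nearest (Δ 0.013).

III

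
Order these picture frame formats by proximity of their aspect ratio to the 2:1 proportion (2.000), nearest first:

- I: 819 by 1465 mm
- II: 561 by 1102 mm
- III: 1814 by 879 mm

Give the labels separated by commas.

II, III, I

I: 1465/819 ≈ 1.789 → |1.789 − 2.000| = 0.211
II: 1102/561 ≈ 1.964 → |1.964 − 2.000| = 0.036
III: 1814/879 ≈ 2.064 → |2.064 − 2.000| = 0.064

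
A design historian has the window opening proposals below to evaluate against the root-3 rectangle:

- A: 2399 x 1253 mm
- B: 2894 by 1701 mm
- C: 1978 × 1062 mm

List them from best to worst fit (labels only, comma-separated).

Ratios: A = 2399 / 1253 ≈ 1.915; B = 2894 / 1701 ≈ 1.701; C = 1978 / 1062 ≈ 1.863.
|Δ from 1.732|: A 0.183; B 0.031; C 0.131.

B, C, A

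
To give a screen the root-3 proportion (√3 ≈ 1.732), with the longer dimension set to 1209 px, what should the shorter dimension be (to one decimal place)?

root-3 ≈ 1.73205.
Shorter side = 1209 ÷ 1.73205 ≈ 698.017 → 698.0 px.

698.0 px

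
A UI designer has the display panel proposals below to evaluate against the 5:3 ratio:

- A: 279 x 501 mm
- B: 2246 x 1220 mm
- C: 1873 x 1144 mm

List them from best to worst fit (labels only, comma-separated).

C, A, B

Ratios: A = 501 / 279 ≈ 1.796; B = 2246 / 1220 ≈ 1.841; C = 1873 / 1144 ≈ 1.637.
|Δ from 1.667|: A 0.129; B 0.174; C 0.030.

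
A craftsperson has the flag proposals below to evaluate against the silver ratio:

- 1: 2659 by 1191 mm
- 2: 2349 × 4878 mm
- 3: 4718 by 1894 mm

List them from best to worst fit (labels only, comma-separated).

3, 1, 2

Ratios: 1 = 2659 / 1191 ≈ 2.233; 2 = 4878 / 2349 ≈ 2.077; 3 = 4718 / 1894 ≈ 2.491.
|Δ from 2.414|: 1 0.181; 2 0.337; 3 0.077.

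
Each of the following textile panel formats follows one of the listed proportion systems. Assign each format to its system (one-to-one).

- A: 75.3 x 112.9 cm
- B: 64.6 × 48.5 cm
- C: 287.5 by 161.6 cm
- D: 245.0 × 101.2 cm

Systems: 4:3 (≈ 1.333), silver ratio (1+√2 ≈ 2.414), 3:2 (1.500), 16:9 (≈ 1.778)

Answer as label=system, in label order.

A=3:2, B=4:3, C=16:9, D=silver ratio

Ratios: A ≈ 1.499; B ≈ 1.332; C ≈ 1.779; D ≈ 2.421.
Targets: 4:3 ≈ 1.333; silver ratio ≈ 2.414; 3:2 ≈ 1.500; 16:9 ≈ 1.778.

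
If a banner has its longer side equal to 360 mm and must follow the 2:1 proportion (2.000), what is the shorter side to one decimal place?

180.0 mm

2:1 = 2.00000.
Shorter side = 360 ÷ 2.00000 ≈ 180.000 → 180.0 mm.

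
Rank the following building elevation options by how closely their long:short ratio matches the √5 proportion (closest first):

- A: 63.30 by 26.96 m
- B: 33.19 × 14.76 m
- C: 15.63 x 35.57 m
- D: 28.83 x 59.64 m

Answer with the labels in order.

A: 63.30/26.96 ≈ 2.348 → |2.348 − 2.236| = 0.112
B: 33.19/14.76 ≈ 2.249 → |2.249 − 2.236| = 0.013
C: 35.57/15.63 ≈ 2.276 → |2.276 − 2.236| = 0.040
D: 59.64/28.83 ≈ 2.069 → |2.069 − 2.236| = 0.167

B, C, A, D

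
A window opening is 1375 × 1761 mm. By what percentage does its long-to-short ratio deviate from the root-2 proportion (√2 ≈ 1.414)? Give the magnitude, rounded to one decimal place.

Ratio = 1761 / 1375 ≈ 1.2807.
Ideal root-2 ≈ 1.4142. |1.2807 − 1.4142| / 1.4142 ≈ 9.44% → 9.4%.

9.4%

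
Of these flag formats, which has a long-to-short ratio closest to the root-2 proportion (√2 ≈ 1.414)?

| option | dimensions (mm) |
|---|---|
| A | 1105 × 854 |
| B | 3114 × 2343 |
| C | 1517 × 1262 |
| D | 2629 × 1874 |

Ratios (long/short): A ≈ 1.294; B ≈ 1.329; C ≈ 1.202; D ≈ 1.403.
root-2 ≈ 1.414; option D is nearest (Δ 0.011).

D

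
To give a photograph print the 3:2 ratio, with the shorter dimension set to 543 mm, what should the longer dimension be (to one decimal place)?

3:2 = 1.50000.
Longer side = 543 × 1.50000 ≈ 814.500 → 814.5 mm.

814.5 mm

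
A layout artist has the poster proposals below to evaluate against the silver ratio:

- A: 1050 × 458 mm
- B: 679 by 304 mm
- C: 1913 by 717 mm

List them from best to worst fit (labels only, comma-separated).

A, B, C

A: 1050/458 ≈ 2.293 → |2.293 − 2.414| = 0.121
B: 679/304 ≈ 2.234 → |2.234 − 2.414| = 0.180
C: 1913/717 ≈ 2.668 → |2.668 − 2.414| = 0.254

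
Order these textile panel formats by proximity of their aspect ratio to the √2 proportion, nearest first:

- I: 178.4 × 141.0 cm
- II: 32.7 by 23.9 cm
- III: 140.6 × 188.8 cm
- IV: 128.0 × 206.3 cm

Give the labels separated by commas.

II, III, I, IV

I: 178.4/141.0 ≈ 1.265 → |1.265 − 1.414| = 0.149
II: 32.7/23.9 ≈ 1.368 → |1.368 − 1.414| = 0.046
III: 188.8/140.6 ≈ 1.343 → |1.343 − 1.414| = 0.071
IV: 206.3/128.0 ≈ 1.612 → |1.612 − 1.414| = 0.198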